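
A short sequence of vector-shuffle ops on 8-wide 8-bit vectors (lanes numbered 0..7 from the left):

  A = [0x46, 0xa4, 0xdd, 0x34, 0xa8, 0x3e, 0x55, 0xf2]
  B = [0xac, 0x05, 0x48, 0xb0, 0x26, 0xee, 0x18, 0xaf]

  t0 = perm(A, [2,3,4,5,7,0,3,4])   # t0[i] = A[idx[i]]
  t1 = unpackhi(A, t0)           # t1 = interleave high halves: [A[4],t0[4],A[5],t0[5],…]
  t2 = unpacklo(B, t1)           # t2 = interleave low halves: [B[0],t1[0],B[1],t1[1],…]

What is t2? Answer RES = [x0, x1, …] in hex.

  t0: dd 34 a8 3e f2 46 34 a8
  t1: a8 f2 3e 46 55 34 f2 a8
  t2: ac a8 05 f2 48 3e b0 46

RES = [0xac, 0xa8, 0x05, 0xf2, 0x48, 0x3e, 0xb0, 0x46]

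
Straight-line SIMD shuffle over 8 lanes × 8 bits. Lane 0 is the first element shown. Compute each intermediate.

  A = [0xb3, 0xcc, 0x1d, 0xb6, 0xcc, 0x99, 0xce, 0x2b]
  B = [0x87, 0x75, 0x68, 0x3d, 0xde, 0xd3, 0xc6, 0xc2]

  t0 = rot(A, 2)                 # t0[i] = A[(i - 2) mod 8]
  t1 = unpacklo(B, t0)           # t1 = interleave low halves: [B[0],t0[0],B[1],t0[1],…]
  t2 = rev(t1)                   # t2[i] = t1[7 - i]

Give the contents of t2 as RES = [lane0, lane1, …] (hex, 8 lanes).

t0 = [0xce, 0x2b, 0xb3, 0xcc, 0x1d, 0xb6, 0xcc, 0x99]
t1 = [0x87, 0xce, 0x75, 0x2b, 0x68, 0xb3, 0x3d, 0xcc]
t2 = [0xcc, 0x3d, 0xb3, 0x68, 0x2b, 0x75, 0xce, 0x87]

RES = [ 0xcc  0x3d  0xb3  0x68  0x2b  0x75  0xce  0x87 ]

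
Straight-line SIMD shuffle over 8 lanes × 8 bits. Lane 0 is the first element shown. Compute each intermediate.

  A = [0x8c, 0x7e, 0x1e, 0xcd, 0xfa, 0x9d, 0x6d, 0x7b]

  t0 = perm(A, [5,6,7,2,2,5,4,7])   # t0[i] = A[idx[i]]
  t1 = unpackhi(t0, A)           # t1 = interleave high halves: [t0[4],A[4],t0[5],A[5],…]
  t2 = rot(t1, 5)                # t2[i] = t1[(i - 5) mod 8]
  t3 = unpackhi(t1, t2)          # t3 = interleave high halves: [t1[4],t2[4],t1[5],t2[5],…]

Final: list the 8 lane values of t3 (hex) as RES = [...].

  t0: 9d 6d 7b 1e 1e 9d fa 7b
  t1: 1e fa 9d 9d fa 6d 7b 7b
  t2: 9d fa 6d 7b 7b 1e fa 9d
  t3: fa 7b 6d 1e 7b fa 7b 9d

RES = [ 0xfa  0x7b  0x6d  0x1e  0x7b  0xfa  0x7b  0x9d ]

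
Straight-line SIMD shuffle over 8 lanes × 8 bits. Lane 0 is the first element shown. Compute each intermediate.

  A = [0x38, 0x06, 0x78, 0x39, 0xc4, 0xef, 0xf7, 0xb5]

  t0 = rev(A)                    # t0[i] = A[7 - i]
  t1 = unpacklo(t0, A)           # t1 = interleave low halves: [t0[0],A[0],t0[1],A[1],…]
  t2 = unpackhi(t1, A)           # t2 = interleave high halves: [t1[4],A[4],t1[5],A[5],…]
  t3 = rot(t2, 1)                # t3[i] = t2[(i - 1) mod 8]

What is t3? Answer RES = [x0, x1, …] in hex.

RES = [ 0xb5  0xef  0xc4  0x78  0xef  0xc4  0xf7  0x39 ]

t0 = [0xb5, 0xf7, 0xef, 0xc4, 0x39, 0x78, 0x06, 0x38]
t1 = [0xb5, 0x38, 0xf7, 0x06, 0xef, 0x78, 0xc4, 0x39]
t2 = [0xef, 0xc4, 0x78, 0xef, 0xc4, 0xf7, 0x39, 0xb5]
t3 = [0xb5, 0xef, 0xc4, 0x78, 0xef, 0xc4, 0xf7, 0x39]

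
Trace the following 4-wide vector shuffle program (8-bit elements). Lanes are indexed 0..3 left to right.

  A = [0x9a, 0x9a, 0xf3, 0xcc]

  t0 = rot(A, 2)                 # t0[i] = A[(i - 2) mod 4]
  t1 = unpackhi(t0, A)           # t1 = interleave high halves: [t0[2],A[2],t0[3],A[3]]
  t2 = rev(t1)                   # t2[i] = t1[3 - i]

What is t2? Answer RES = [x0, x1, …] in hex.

RES = [ 0xcc  0x9a  0xf3  0x9a ]

  t0: f3 cc 9a 9a
  t1: 9a f3 9a cc
  t2: cc 9a f3 9a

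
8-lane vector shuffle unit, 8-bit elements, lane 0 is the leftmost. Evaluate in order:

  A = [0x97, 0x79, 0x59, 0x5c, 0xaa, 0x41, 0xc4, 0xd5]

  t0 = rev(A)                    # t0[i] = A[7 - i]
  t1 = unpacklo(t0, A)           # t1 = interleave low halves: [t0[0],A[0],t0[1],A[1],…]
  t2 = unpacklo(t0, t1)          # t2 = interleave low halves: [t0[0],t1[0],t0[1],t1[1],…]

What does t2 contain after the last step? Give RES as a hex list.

  t0: d5 c4 41 aa 5c 59 79 97
  t1: d5 97 c4 79 41 59 aa 5c
  t2: d5 d5 c4 97 41 c4 aa 79

RES = [ 0xd5  0xd5  0xc4  0x97  0x41  0xc4  0xaa  0x79 ]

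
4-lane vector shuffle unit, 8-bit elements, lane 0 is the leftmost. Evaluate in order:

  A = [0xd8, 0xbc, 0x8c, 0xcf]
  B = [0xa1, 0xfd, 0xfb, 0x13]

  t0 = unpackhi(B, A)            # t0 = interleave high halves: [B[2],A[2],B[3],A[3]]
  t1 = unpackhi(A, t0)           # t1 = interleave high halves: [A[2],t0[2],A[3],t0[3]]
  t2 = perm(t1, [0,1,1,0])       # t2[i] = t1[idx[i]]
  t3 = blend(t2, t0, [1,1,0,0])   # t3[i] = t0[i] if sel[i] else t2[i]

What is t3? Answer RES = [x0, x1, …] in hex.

RES = [0xfb, 0x8c, 0x13, 0x8c]

→ t0 |fb|8c|13|cf|
→ t1 |8c|13|cf|cf|
→ t2 |8c|13|13|8c|
→ t3 |fb|8c|13|8c|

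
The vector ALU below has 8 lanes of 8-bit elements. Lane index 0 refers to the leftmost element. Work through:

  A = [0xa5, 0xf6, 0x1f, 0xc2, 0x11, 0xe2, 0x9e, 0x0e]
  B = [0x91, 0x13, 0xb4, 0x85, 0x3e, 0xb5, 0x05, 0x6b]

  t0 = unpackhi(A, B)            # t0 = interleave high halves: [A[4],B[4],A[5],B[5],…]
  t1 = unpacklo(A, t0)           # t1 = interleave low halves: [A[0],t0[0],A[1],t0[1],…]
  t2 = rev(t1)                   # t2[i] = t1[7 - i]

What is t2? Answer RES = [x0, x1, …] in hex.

RES = [ 0xb5  0xc2  0xe2  0x1f  0x3e  0xf6  0x11  0xa5 ]

→ t0 |11|3e|e2|b5|9e|05|0e|6b|
→ t1 |a5|11|f6|3e|1f|e2|c2|b5|
→ t2 |b5|c2|e2|1f|3e|f6|11|a5|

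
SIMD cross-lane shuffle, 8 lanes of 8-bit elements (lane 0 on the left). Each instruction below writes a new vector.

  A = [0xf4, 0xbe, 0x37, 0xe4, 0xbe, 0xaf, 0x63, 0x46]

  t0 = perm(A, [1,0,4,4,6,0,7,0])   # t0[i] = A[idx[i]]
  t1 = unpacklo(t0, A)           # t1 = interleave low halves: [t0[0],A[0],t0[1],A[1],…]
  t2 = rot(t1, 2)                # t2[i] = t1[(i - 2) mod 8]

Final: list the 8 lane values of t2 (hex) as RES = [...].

t0 = [0xbe, 0xf4, 0xbe, 0xbe, 0x63, 0xf4, 0x46, 0xf4]
t1 = [0xbe, 0xf4, 0xf4, 0xbe, 0xbe, 0x37, 0xbe, 0xe4]
t2 = [0xbe, 0xe4, 0xbe, 0xf4, 0xf4, 0xbe, 0xbe, 0x37]

RES = [ 0xbe  0xe4  0xbe  0xf4  0xf4  0xbe  0xbe  0x37 ]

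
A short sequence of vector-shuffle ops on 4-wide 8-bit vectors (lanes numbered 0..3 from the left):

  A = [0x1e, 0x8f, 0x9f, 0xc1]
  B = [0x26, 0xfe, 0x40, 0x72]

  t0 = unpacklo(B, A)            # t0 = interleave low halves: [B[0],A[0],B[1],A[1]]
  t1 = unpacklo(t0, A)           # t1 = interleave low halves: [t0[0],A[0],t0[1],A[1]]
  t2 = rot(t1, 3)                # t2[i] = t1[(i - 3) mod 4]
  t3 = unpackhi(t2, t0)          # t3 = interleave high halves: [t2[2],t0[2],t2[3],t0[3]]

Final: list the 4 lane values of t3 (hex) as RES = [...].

  t0: 26 1e fe 8f
  t1: 26 1e 1e 8f
  t2: 1e 1e 8f 26
  t3: 8f fe 26 8f

RES = [ 0x8f  0xfe  0x26  0x8f ]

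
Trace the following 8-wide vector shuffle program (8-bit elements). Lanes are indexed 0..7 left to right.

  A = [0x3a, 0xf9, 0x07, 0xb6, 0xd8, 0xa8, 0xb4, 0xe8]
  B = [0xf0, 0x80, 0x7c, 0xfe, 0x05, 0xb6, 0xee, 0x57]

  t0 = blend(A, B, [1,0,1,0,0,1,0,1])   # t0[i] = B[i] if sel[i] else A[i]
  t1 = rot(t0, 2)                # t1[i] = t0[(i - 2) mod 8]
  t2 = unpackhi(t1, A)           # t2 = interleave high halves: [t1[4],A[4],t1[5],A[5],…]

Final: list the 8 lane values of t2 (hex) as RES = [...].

RES = [0x7c, 0xd8, 0xb6, 0xa8, 0xd8, 0xb4, 0xb6, 0xe8]

→ t0 |f0|f9|7c|b6|d8|b6|b4|57|
→ t1 |b4|57|f0|f9|7c|b6|d8|b6|
→ t2 |7c|d8|b6|a8|d8|b4|b6|e8|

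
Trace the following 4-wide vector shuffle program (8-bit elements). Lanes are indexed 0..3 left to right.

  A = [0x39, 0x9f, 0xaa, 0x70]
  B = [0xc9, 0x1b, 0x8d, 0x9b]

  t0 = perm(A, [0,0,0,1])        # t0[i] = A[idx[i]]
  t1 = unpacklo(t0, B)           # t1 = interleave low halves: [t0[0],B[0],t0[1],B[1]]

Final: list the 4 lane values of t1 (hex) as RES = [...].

RES = [0x39, 0xc9, 0x39, 0x1b]

→ t0 |39|39|39|9f|
→ t1 |39|c9|39|1b|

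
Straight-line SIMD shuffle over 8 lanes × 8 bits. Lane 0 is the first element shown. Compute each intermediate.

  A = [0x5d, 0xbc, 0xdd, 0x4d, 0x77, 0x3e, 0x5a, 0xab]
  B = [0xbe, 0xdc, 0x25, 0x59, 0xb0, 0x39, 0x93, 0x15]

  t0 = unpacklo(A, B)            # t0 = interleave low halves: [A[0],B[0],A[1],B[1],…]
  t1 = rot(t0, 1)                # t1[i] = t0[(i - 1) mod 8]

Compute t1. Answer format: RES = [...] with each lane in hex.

→ t0 |5d|be|bc|dc|dd|25|4d|59|
→ t1 |59|5d|be|bc|dc|dd|25|4d|

RES = [0x59, 0x5d, 0xbe, 0xbc, 0xdc, 0xdd, 0x25, 0x4d]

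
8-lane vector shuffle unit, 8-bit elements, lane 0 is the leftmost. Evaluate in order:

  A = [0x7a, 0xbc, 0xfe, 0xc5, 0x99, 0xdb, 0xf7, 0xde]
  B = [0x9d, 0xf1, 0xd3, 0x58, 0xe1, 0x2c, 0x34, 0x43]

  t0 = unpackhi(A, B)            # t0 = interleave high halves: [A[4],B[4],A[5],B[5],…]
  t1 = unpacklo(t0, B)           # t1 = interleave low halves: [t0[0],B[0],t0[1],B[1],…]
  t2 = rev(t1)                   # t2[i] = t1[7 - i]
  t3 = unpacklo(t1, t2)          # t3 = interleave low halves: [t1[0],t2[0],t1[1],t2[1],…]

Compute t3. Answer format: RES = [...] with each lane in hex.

→ t0 |99|e1|db|2c|f7|34|de|43|
→ t1 |99|9d|e1|f1|db|d3|2c|58|
→ t2 |58|2c|d3|db|f1|e1|9d|99|
→ t3 |99|58|9d|2c|e1|d3|f1|db|

RES = [0x99, 0x58, 0x9d, 0x2c, 0xe1, 0xd3, 0xf1, 0xdb]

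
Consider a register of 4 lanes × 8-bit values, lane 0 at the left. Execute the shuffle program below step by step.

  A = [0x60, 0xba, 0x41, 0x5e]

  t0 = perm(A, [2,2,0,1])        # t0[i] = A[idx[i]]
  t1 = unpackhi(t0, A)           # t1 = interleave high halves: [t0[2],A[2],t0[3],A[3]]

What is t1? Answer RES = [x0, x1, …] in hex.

RES = [0x60, 0x41, 0xba, 0x5e]

  t0: 41 41 60 ba
  t1: 60 41 ba 5e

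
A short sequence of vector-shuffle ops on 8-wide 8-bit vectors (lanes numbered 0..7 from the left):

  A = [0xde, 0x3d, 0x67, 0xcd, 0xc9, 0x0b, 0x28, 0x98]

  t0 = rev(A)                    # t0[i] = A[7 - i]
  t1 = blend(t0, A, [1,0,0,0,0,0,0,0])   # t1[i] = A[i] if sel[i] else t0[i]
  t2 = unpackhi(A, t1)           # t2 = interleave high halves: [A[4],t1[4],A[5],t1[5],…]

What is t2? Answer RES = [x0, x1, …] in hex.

t0 = [0x98, 0x28, 0x0b, 0xc9, 0xcd, 0x67, 0x3d, 0xde]
t1 = [0xde, 0x28, 0x0b, 0xc9, 0xcd, 0x67, 0x3d, 0xde]
t2 = [0xc9, 0xcd, 0x0b, 0x67, 0x28, 0x3d, 0x98, 0xde]

RES = [ 0xc9  0xcd  0x0b  0x67  0x28  0x3d  0x98  0xde ]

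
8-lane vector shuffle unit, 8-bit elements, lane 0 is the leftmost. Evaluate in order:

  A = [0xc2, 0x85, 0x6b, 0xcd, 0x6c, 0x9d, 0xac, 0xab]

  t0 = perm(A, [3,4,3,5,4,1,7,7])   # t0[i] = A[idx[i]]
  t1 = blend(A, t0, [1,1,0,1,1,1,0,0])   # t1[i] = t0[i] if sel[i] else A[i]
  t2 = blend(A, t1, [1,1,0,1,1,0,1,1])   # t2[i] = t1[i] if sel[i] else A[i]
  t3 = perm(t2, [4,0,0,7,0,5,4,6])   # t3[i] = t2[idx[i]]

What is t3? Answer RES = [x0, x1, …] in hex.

RES = [ 0x6c  0xcd  0xcd  0xab  0xcd  0x9d  0x6c  0xac ]

  t0: cd 6c cd 9d 6c 85 ab ab
  t1: cd 6c 6b 9d 6c 85 ac ab
  t2: cd 6c 6b 9d 6c 9d ac ab
  t3: 6c cd cd ab cd 9d 6c ac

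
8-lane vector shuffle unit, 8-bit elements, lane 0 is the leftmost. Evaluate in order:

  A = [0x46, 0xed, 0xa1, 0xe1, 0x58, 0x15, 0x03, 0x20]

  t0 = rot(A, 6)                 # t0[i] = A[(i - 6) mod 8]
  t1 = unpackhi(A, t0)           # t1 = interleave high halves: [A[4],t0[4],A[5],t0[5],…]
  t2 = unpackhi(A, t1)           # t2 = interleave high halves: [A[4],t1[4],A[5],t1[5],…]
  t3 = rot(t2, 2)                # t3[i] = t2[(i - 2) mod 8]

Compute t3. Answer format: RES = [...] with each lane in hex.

RES = [ 0x20  0xed  0x58  0x03  0x15  0x46  0x03  0x20 ]

t0 = [0xa1, 0xe1, 0x58, 0x15, 0x03, 0x20, 0x46, 0xed]
t1 = [0x58, 0x03, 0x15, 0x20, 0x03, 0x46, 0x20, 0xed]
t2 = [0x58, 0x03, 0x15, 0x46, 0x03, 0x20, 0x20, 0xed]
t3 = [0x20, 0xed, 0x58, 0x03, 0x15, 0x46, 0x03, 0x20]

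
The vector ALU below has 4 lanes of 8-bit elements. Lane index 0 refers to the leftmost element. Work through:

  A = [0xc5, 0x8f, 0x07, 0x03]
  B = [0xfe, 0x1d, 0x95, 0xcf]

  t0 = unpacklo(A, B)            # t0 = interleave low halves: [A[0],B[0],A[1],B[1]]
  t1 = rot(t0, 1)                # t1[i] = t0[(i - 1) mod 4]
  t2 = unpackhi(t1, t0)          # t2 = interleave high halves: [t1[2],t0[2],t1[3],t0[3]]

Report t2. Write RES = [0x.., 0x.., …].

→ t0 |c5|fe|8f|1d|
→ t1 |1d|c5|fe|8f|
→ t2 |fe|8f|8f|1d|

RES = [0xfe, 0x8f, 0x8f, 0x1d]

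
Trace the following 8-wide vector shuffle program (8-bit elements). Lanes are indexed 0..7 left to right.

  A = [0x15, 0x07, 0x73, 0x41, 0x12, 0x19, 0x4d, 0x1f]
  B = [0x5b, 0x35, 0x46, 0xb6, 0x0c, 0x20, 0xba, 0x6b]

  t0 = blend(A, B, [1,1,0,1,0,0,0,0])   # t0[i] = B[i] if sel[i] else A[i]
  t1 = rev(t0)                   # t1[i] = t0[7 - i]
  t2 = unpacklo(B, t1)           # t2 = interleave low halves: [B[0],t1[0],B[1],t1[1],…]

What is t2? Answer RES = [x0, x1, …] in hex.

RES = [ 0x5b  0x1f  0x35  0x4d  0x46  0x19  0xb6  0x12 ]

  t0: 5b 35 73 b6 12 19 4d 1f
  t1: 1f 4d 19 12 b6 73 35 5b
  t2: 5b 1f 35 4d 46 19 b6 12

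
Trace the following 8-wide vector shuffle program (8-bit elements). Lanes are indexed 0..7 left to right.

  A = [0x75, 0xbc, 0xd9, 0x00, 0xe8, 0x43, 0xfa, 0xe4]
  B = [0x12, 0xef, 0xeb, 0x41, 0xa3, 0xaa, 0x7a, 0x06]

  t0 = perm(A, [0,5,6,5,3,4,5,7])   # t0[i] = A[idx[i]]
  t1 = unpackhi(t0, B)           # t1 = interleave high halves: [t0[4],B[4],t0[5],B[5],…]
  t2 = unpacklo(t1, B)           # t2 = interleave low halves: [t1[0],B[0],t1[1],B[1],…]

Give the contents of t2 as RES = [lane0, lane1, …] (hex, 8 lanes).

t0 = [0x75, 0x43, 0xfa, 0x43, 0x00, 0xe8, 0x43, 0xe4]
t1 = [0x00, 0xa3, 0xe8, 0xaa, 0x43, 0x7a, 0xe4, 0x06]
t2 = [0x00, 0x12, 0xa3, 0xef, 0xe8, 0xeb, 0xaa, 0x41]

RES = [0x00, 0x12, 0xa3, 0xef, 0xe8, 0xeb, 0xaa, 0x41]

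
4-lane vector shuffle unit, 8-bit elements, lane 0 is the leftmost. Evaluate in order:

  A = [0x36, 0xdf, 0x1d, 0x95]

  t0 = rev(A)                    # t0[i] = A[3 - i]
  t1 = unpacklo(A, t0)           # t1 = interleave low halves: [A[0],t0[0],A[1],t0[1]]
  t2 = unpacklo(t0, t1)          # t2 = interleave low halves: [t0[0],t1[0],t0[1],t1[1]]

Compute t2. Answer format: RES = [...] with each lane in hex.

RES = [ 0x95  0x36  0x1d  0x95 ]

  t0: 95 1d df 36
  t1: 36 95 df 1d
  t2: 95 36 1d 95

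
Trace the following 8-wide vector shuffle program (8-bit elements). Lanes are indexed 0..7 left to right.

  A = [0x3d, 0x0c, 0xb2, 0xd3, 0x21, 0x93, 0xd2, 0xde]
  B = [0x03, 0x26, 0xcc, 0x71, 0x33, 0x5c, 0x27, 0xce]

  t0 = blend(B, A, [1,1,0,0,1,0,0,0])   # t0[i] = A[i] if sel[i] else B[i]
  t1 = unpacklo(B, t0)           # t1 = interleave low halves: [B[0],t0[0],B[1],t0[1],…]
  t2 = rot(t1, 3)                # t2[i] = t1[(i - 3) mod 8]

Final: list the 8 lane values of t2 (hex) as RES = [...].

→ t0 |3d|0c|cc|71|21|5c|27|ce|
→ t1 |03|3d|26|0c|cc|cc|71|71|
→ t2 |cc|71|71|03|3d|26|0c|cc|

RES = [ 0xcc  0x71  0x71  0x03  0x3d  0x26  0x0c  0xcc ]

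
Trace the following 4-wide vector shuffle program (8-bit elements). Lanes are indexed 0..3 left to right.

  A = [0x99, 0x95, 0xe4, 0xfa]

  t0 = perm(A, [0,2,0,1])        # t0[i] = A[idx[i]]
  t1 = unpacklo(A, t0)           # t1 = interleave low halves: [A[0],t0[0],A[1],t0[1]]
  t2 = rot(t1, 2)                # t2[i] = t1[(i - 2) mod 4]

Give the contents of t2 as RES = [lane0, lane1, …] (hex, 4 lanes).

RES = [ 0x95  0xe4  0x99  0x99 ]

  t0: 99 e4 99 95
  t1: 99 99 95 e4
  t2: 95 e4 99 99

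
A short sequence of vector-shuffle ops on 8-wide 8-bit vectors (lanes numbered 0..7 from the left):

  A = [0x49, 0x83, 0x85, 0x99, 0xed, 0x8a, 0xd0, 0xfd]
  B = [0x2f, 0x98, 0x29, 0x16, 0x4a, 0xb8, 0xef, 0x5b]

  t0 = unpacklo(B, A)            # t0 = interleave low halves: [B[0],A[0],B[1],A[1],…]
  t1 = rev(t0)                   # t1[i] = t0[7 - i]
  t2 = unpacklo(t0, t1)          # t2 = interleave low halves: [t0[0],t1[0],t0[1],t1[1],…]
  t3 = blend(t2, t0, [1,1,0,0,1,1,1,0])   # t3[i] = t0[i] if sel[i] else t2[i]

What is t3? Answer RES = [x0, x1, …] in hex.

t0 = [0x2f, 0x49, 0x98, 0x83, 0x29, 0x85, 0x16, 0x99]
t1 = [0x99, 0x16, 0x85, 0x29, 0x83, 0x98, 0x49, 0x2f]
t2 = [0x2f, 0x99, 0x49, 0x16, 0x98, 0x85, 0x83, 0x29]
t3 = [0x2f, 0x49, 0x49, 0x16, 0x29, 0x85, 0x16, 0x29]

RES = [0x2f, 0x49, 0x49, 0x16, 0x29, 0x85, 0x16, 0x29]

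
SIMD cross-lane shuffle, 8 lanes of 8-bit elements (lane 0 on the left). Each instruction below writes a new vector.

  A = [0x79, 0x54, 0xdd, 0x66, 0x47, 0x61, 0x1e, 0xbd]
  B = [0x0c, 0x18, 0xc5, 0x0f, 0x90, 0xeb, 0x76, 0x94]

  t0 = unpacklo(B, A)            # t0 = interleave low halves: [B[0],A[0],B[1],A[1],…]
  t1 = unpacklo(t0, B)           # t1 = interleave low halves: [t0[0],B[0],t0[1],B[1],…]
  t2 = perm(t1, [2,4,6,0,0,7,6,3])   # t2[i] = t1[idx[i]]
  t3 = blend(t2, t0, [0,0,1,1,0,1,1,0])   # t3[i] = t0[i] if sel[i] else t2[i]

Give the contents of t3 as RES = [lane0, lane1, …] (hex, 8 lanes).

RES = [ 0x79  0x18  0x18  0x54  0x0c  0xdd  0x0f  0x18 ]

t0 = [0x0c, 0x79, 0x18, 0x54, 0xc5, 0xdd, 0x0f, 0x66]
t1 = [0x0c, 0x0c, 0x79, 0x18, 0x18, 0xc5, 0x54, 0x0f]
t2 = [0x79, 0x18, 0x54, 0x0c, 0x0c, 0x0f, 0x54, 0x18]
t3 = [0x79, 0x18, 0x18, 0x54, 0x0c, 0xdd, 0x0f, 0x18]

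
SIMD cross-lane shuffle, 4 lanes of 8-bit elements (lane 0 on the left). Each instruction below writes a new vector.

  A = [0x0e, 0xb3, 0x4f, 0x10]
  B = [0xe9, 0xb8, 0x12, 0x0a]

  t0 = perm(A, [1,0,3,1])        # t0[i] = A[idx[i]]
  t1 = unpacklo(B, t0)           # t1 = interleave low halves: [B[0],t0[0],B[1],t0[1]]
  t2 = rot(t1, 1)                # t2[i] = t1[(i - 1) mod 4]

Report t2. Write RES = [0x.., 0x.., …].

RES = [ 0x0e  0xe9  0xb3  0xb8 ]

  t0: b3 0e 10 b3
  t1: e9 b3 b8 0e
  t2: 0e e9 b3 b8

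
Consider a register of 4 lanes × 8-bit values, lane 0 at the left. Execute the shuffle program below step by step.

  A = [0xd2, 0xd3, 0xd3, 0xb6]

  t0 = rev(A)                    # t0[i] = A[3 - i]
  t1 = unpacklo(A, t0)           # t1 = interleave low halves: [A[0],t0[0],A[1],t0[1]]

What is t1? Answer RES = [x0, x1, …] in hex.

RES = [0xd2, 0xb6, 0xd3, 0xd3]

t0 = [0xb6, 0xd3, 0xd3, 0xd2]
t1 = [0xd2, 0xb6, 0xd3, 0xd3]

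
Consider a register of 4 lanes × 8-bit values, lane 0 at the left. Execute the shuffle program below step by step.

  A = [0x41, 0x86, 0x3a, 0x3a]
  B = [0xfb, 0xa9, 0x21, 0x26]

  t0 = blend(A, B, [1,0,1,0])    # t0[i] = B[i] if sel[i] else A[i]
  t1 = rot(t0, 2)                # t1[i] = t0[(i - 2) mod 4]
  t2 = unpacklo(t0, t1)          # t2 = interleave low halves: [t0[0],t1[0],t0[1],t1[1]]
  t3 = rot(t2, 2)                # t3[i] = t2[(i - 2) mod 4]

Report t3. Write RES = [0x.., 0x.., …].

RES = [ 0x86  0x3a  0xfb  0x21 ]

  t0: fb 86 21 3a
  t1: 21 3a fb 86
  t2: fb 21 86 3a
  t3: 86 3a fb 21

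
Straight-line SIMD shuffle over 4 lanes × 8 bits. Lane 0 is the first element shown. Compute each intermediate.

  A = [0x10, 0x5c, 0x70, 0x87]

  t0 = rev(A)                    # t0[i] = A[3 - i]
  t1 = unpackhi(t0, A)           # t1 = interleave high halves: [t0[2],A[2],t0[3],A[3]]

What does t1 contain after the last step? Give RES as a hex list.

→ t0 |87|70|5c|10|
→ t1 |5c|70|10|87|

RES = [ 0x5c  0x70  0x10  0x87 ]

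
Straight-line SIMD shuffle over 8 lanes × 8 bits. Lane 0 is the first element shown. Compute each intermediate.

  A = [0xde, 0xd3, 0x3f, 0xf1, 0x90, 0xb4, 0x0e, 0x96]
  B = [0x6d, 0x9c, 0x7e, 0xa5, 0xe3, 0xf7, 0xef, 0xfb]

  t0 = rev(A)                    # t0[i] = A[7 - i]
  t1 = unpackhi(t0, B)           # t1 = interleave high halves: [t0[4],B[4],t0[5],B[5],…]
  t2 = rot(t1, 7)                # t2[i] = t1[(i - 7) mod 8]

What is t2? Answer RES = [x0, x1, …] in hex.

RES = [0xe3, 0x3f, 0xf7, 0xd3, 0xef, 0xde, 0xfb, 0xf1]

→ t0 |96|0e|b4|90|f1|3f|d3|de|
→ t1 |f1|e3|3f|f7|d3|ef|de|fb|
→ t2 |e3|3f|f7|d3|ef|de|fb|f1|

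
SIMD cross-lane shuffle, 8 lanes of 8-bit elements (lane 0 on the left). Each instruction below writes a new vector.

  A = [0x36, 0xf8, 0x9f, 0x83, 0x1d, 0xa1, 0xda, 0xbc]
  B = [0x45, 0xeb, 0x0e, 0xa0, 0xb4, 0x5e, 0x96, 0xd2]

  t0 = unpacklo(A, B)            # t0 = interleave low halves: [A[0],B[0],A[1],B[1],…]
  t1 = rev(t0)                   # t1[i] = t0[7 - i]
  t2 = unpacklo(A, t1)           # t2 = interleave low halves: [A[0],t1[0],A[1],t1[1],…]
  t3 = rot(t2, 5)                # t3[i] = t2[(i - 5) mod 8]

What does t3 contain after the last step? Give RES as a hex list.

→ t0 |36|45|f8|eb|9f|0e|83|a0|
→ t1 |a0|83|0e|9f|eb|f8|45|36|
→ t2 |36|a0|f8|83|9f|0e|83|9f|
→ t3 |83|9f|0e|83|9f|36|a0|f8|

RES = [ 0x83  0x9f  0x0e  0x83  0x9f  0x36  0xa0  0xf8 ]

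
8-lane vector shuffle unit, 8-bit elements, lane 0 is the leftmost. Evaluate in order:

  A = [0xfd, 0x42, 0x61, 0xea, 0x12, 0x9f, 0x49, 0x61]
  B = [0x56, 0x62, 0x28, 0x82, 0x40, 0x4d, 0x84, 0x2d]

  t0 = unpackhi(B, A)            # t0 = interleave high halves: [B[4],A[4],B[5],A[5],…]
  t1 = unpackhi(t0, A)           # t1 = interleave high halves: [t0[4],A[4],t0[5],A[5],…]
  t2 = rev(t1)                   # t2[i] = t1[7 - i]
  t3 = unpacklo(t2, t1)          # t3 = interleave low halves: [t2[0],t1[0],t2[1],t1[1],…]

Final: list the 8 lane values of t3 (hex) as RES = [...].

→ t0 |40|12|4d|9f|84|49|2d|61|
→ t1 |84|12|49|9f|2d|49|61|61|
→ t2 |61|61|49|2d|9f|49|12|84|
→ t3 |61|84|61|12|49|49|2d|9f|

RES = [ 0x61  0x84  0x61  0x12  0x49  0x49  0x2d  0x9f ]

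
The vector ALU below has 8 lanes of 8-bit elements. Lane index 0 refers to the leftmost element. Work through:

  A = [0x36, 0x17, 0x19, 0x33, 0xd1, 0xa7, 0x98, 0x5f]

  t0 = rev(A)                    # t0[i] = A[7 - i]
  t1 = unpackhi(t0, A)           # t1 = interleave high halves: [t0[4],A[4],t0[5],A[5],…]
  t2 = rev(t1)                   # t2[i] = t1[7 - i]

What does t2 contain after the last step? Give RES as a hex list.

RES = [ 0x5f  0x36  0x98  0x17  0xa7  0x19  0xd1  0x33 ]

t0 = [0x5f, 0x98, 0xa7, 0xd1, 0x33, 0x19, 0x17, 0x36]
t1 = [0x33, 0xd1, 0x19, 0xa7, 0x17, 0x98, 0x36, 0x5f]
t2 = [0x5f, 0x36, 0x98, 0x17, 0xa7, 0x19, 0xd1, 0x33]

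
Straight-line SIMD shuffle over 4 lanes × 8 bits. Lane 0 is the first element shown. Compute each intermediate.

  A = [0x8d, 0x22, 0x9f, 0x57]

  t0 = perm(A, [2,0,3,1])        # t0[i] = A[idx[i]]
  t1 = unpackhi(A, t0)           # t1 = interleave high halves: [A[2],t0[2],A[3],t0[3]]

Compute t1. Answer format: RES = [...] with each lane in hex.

RES = [ 0x9f  0x57  0x57  0x22 ]

  t0: 9f 8d 57 22
  t1: 9f 57 57 22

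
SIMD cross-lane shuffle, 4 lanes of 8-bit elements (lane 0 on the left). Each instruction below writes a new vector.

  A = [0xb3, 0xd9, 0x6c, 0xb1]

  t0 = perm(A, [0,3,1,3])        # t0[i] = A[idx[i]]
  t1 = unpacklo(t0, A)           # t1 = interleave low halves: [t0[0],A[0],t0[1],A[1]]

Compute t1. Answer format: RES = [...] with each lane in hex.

→ t0 |b3|b1|d9|b1|
→ t1 |b3|b3|b1|d9|

RES = [ 0xb3  0xb3  0xb1  0xd9 ]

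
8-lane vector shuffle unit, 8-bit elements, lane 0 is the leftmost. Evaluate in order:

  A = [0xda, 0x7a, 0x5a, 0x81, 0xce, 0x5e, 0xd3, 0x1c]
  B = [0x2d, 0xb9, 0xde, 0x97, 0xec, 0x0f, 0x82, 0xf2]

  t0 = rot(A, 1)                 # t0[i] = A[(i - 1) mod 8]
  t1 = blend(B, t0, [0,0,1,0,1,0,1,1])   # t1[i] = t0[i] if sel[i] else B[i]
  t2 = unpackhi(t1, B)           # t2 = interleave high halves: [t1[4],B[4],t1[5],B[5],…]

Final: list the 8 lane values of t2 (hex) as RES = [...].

RES = [0x81, 0xec, 0x0f, 0x0f, 0x5e, 0x82, 0xd3, 0xf2]

t0 = [0x1c, 0xda, 0x7a, 0x5a, 0x81, 0xce, 0x5e, 0xd3]
t1 = [0x2d, 0xb9, 0x7a, 0x97, 0x81, 0x0f, 0x5e, 0xd3]
t2 = [0x81, 0xec, 0x0f, 0x0f, 0x5e, 0x82, 0xd3, 0xf2]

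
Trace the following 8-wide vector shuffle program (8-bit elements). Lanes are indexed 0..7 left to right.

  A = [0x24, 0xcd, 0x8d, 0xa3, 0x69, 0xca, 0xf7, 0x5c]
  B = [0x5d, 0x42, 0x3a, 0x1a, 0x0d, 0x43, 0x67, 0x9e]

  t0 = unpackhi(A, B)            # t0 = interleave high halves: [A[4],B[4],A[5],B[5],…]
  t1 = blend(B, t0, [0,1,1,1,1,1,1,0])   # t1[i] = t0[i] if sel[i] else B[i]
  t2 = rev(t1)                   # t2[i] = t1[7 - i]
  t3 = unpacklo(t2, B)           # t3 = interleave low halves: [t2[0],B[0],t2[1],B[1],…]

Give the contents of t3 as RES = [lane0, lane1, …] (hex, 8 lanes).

RES = [0x9e, 0x5d, 0x5c, 0x42, 0x67, 0x3a, 0xf7, 0x1a]

→ t0 |69|0d|ca|43|f7|67|5c|9e|
→ t1 |5d|0d|ca|43|f7|67|5c|9e|
→ t2 |9e|5c|67|f7|43|ca|0d|5d|
→ t3 |9e|5d|5c|42|67|3a|f7|1a|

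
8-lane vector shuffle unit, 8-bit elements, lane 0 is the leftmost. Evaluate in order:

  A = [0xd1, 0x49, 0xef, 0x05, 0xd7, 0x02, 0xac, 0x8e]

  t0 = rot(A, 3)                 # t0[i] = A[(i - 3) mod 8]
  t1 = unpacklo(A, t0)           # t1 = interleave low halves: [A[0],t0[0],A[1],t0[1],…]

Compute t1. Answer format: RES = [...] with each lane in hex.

  t0: 02 ac 8e d1 49 ef 05 d7
  t1: d1 02 49 ac ef 8e 05 d1

RES = [0xd1, 0x02, 0x49, 0xac, 0xef, 0x8e, 0x05, 0xd1]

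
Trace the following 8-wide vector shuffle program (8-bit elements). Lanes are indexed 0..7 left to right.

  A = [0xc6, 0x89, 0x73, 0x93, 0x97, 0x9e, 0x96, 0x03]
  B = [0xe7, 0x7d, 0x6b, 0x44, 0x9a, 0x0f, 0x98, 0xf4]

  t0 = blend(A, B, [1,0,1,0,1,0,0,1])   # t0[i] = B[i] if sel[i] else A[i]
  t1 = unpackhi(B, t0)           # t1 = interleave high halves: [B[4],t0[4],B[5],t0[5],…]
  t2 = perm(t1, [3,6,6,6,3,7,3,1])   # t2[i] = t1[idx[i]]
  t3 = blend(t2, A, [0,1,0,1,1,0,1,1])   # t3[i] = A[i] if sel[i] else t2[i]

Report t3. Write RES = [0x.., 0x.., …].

→ t0 |e7|89|6b|93|9a|9e|96|f4|
→ t1 |9a|9a|0f|9e|98|96|f4|f4|
→ t2 |9e|f4|f4|f4|9e|f4|9e|9a|
→ t3 |9e|89|f4|93|97|f4|96|03|

RES = [0x9e, 0x89, 0xf4, 0x93, 0x97, 0xf4, 0x96, 0x03]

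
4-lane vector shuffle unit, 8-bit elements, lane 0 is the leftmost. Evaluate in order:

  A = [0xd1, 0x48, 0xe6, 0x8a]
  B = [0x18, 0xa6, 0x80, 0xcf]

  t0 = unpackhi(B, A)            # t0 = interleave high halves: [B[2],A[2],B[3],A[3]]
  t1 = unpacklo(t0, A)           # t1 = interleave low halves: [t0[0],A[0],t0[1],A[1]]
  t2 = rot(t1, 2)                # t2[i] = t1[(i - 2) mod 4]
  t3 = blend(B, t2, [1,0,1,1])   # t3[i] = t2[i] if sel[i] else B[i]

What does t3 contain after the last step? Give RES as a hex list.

RES = [ 0xe6  0xa6  0x80  0xd1 ]

→ t0 |80|e6|cf|8a|
→ t1 |80|d1|e6|48|
→ t2 |e6|48|80|d1|
→ t3 |e6|a6|80|d1|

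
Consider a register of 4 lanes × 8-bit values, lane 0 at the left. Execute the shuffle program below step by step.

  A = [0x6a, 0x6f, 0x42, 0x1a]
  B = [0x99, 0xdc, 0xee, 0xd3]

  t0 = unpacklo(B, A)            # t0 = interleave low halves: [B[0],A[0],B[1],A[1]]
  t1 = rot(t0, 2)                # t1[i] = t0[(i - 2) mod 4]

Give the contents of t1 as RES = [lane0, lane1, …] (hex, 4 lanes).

RES = [0xdc, 0x6f, 0x99, 0x6a]

  t0: 99 6a dc 6f
  t1: dc 6f 99 6a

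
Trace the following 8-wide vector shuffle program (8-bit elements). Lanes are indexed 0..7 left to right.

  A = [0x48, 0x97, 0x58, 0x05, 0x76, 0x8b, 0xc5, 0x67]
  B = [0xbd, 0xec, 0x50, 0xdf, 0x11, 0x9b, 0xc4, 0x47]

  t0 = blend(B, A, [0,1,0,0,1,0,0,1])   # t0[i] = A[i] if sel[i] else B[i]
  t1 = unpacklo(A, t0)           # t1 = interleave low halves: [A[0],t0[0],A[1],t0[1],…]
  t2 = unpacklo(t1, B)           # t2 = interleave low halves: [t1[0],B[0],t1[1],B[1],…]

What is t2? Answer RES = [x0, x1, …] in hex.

t0 = [0xbd, 0x97, 0x50, 0xdf, 0x76, 0x9b, 0xc4, 0x67]
t1 = [0x48, 0xbd, 0x97, 0x97, 0x58, 0x50, 0x05, 0xdf]
t2 = [0x48, 0xbd, 0xbd, 0xec, 0x97, 0x50, 0x97, 0xdf]

RES = [0x48, 0xbd, 0xbd, 0xec, 0x97, 0x50, 0x97, 0xdf]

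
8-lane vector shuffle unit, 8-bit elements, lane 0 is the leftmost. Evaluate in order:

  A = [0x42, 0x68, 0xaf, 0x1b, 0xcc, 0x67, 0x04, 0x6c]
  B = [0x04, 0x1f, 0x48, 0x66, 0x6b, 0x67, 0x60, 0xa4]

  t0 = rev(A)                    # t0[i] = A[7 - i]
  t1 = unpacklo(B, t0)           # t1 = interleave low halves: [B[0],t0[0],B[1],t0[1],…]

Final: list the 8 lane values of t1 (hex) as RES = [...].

RES = [ 0x04  0x6c  0x1f  0x04  0x48  0x67  0x66  0xcc ]

  t0: 6c 04 67 cc 1b af 68 42
  t1: 04 6c 1f 04 48 67 66 cc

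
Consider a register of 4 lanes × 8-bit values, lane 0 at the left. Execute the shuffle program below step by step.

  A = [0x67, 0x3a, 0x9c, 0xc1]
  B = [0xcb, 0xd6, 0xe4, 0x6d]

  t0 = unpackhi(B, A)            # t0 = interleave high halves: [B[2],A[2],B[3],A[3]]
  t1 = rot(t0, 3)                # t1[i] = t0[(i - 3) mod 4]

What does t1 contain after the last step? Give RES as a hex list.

→ t0 |e4|9c|6d|c1|
→ t1 |9c|6d|c1|e4|

RES = [0x9c, 0x6d, 0xc1, 0xe4]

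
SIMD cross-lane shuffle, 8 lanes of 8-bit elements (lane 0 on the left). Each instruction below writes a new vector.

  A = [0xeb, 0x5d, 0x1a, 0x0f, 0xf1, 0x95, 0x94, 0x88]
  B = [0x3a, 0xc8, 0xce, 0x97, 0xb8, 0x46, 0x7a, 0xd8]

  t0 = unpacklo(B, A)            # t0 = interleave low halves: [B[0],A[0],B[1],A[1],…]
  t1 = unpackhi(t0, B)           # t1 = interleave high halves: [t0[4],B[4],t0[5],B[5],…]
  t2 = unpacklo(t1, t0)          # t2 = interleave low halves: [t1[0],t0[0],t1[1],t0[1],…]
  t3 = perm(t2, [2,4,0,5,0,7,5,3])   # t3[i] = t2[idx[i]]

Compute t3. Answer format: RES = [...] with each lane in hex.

RES = [ 0xb8  0x1a  0xce  0xc8  0xce  0x5d  0xc8  0xeb ]

→ t0 |3a|eb|c8|5d|ce|1a|97|0f|
→ t1 |ce|b8|1a|46|97|7a|0f|d8|
→ t2 |ce|3a|b8|eb|1a|c8|46|5d|
→ t3 |b8|1a|ce|c8|ce|5d|c8|eb|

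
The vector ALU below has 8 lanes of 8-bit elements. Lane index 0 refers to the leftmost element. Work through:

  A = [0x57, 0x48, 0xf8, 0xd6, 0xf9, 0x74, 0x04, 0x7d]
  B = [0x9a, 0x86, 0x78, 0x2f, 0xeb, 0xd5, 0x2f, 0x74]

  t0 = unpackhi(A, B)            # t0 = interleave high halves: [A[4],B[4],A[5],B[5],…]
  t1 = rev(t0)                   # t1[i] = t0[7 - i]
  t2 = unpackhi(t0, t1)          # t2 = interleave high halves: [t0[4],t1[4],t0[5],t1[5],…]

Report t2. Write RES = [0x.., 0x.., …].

RES = [ 0x04  0xd5  0x2f  0x74  0x7d  0xeb  0x74  0xf9 ]

→ t0 |f9|eb|74|d5|04|2f|7d|74|
→ t1 |74|7d|2f|04|d5|74|eb|f9|
→ t2 |04|d5|2f|74|7d|eb|74|f9|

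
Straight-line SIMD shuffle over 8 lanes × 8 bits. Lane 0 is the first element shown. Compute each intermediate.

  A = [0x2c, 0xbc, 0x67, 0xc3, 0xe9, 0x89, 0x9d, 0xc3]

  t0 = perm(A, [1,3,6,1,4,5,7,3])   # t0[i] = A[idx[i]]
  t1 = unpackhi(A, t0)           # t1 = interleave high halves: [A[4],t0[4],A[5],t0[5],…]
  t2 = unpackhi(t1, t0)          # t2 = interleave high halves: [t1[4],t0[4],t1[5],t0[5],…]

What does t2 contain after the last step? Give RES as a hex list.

RES = [0x9d, 0xe9, 0xc3, 0x89, 0xc3, 0xc3, 0xc3, 0xc3]

  t0: bc c3 9d bc e9 89 c3 c3
  t1: e9 e9 89 89 9d c3 c3 c3
  t2: 9d e9 c3 89 c3 c3 c3 c3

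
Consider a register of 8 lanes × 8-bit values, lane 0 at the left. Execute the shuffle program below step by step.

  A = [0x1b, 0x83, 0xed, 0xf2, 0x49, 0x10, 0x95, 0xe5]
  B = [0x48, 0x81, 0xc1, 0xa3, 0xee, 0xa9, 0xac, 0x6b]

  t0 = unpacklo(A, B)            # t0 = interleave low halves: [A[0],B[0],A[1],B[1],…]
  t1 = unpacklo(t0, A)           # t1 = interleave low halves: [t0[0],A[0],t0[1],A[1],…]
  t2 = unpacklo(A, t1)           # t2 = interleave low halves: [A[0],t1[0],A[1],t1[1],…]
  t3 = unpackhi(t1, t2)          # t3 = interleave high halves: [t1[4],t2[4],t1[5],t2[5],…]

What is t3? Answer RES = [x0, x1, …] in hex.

RES = [0x83, 0xed, 0xed, 0x48, 0x81, 0xf2, 0xf2, 0x83]

  t0: 1b 48 83 81 ed c1 f2 a3
  t1: 1b 1b 48 83 83 ed 81 f2
  t2: 1b 1b 83 1b ed 48 f2 83
  t3: 83 ed ed 48 81 f2 f2 83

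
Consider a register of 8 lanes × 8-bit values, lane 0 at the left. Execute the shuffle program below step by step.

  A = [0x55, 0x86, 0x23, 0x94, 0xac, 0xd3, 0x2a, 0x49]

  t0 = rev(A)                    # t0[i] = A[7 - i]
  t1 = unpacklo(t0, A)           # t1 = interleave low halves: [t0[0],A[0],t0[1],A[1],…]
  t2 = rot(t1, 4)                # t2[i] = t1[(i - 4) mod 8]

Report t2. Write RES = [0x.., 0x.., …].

t0 = [0x49, 0x2a, 0xd3, 0xac, 0x94, 0x23, 0x86, 0x55]
t1 = [0x49, 0x55, 0x2a, 0x86, 0xd3, 0x23, 0xac, 0x94]
t2 = [0xd3, 0x23, 0xac, 0x94, 0x49, 0x55, 0x2a, 0x86]

RES = [ 0xd3  0x23  0xac  0x94  0x49  0x55  0x2a  0x86 ]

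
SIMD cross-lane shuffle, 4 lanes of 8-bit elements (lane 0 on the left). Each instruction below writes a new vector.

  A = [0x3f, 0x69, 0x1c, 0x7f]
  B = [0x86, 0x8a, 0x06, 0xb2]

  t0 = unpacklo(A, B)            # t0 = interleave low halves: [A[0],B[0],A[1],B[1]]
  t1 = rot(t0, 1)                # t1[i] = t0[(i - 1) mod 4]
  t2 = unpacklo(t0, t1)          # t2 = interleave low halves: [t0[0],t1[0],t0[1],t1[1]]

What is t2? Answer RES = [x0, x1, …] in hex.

  t0: 3f 86 69 8a
  t1: 8a 3f 86 69
  t2: 3f 8a 86 3f

RES = [ 0x3f  0x8a  0x86  0x3f ]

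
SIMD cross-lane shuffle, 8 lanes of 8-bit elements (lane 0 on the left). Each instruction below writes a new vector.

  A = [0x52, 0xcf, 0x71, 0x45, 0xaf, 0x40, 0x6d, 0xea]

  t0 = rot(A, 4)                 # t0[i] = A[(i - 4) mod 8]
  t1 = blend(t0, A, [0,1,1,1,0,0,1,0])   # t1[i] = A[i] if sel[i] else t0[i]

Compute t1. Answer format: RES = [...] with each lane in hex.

t0 = [0xaf, 0x40, 0x6d, 0xea, 0x52, 0xcf, 0x71, 0x45]
t1 = [0xaf, 0xcf, 0x71, 0x45, 0x52, 0xcf, 0x6d, 0x45]

RES = [ 0xaf  0xcf  0x71  0x45  0x52  0xcf  0x6d  0x45 ]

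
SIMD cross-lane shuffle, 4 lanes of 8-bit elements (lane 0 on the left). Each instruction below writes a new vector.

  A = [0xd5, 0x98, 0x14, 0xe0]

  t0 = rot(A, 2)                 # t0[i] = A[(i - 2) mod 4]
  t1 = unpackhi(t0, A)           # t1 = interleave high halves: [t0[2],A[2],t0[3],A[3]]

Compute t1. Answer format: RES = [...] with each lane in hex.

RES = [ 0xd5  0x14  0x98  0xe0 ]

→ t0 |14|e0|d5|98|
→ t1 |d5|14|98|e0|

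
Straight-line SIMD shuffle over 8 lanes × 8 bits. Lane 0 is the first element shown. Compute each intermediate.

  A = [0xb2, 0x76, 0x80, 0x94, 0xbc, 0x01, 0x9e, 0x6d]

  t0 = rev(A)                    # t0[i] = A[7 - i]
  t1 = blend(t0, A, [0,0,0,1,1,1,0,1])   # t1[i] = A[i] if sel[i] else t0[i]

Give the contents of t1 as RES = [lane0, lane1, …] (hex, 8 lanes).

→ t0 |6d|9e|01|bc|94|80|76|b2|
→ t1 |6d|9e|01|94|bc|01|76|6d|

RES = [ 0x6d  0x9e  0x01  0x94  0xbc  0x01  0x76  0x6d ]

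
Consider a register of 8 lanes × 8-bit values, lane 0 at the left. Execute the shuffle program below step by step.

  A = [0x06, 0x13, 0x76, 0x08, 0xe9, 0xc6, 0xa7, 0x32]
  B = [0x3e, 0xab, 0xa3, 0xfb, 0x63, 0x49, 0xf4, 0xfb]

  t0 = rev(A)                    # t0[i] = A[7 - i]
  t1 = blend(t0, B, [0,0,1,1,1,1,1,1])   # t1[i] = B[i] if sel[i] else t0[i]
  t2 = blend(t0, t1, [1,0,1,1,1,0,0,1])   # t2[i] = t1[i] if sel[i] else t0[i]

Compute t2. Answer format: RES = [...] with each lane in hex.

t0 = [0x32, 0xa7, 0xc6, 0xe9, 0x08, 0x76, 0x13, 0x06]
t1 = [0x32, 0xa7, 0xa3, 0xfb, 0x63, 0x49, 0xf4, 0xfb]
t2 = [0x32, 0xa7, 0xa3, 0xfb, 0x63, 0x76, 0x13, 0xfb]

RES = [ 0x32  0xa7  0xa3  0xfb  0x63  0x76  0x13  0xfb ]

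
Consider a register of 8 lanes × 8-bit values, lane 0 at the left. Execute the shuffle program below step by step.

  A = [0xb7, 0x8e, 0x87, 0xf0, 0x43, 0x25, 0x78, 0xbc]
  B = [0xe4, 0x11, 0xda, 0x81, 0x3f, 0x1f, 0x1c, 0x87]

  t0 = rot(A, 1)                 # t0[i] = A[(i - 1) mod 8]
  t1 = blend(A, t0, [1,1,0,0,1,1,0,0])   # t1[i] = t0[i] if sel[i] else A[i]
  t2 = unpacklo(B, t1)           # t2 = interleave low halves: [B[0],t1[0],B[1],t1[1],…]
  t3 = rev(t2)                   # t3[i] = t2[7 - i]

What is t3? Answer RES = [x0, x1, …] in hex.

RES = [0xf0, 0x81, 0x87, 0xda, 0xb7, 0x11, 0xbc, 0xe4]

  t0: bc b7 8e 87 f0 43 25 78
  t1: bc b7 87 f0 f0 43 78 bc
  t2: e4 bc 11 b7 da 87 81 f0
  t3: f0 81 87 da b7 11 bc e4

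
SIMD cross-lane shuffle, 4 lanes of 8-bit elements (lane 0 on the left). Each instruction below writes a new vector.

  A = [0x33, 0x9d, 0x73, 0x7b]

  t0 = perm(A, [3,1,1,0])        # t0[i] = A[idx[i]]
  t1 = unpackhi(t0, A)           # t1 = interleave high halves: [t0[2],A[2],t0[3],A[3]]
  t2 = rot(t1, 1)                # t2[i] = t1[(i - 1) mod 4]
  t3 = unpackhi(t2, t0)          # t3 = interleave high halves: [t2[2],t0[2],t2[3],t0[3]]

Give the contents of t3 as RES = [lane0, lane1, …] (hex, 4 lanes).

RES = [0x73, 0x9d, 0x33, 0x33]

  t0: 7b 9d 9d 33
  t1: 9d 73 33 7b
  t2: 7b 9d 73 33
  t3: 73 9d 33 33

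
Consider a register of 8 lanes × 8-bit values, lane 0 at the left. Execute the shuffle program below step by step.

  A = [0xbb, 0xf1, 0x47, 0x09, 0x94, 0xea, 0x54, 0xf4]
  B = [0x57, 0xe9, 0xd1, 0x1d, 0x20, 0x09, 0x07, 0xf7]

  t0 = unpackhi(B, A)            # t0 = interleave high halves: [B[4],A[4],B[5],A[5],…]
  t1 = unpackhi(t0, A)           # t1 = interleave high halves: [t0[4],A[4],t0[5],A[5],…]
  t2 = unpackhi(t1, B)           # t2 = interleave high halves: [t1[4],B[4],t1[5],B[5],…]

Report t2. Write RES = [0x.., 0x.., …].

→ t0 |20|94|09|ea|07|54|f7|f4|
→ t1 |07|94|54|ea|f7|54|f4|f4|
→ t2 |f7|20|54|09|f4|07|f4|f7|

RES = [0xf7, 0x20, 0x54, 0x09, 0xf4, 0x07, 0xf4, 0xf7]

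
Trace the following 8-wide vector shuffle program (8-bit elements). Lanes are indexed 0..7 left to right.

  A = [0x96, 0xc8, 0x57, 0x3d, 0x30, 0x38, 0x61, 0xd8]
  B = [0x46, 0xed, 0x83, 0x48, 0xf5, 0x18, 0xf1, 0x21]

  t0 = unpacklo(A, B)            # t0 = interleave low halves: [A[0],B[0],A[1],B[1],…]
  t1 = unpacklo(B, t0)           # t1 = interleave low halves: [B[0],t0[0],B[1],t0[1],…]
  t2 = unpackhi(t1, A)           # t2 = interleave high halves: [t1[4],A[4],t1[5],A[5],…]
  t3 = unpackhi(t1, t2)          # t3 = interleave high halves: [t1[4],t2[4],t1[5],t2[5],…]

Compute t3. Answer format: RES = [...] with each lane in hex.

  t0: 96 46 c8 ed 57 83 3d 48
  t1: 46 96 ed 46 83 c8 48 ed
  t2: 83 30 c8 38 48 61 ed d8
  t3: 83 48 c8 61 48 ed ed d8

RES = [0x83, 0x48, 0xc8, 0x61, 0x48, 0xed, 0xed, 0xd8]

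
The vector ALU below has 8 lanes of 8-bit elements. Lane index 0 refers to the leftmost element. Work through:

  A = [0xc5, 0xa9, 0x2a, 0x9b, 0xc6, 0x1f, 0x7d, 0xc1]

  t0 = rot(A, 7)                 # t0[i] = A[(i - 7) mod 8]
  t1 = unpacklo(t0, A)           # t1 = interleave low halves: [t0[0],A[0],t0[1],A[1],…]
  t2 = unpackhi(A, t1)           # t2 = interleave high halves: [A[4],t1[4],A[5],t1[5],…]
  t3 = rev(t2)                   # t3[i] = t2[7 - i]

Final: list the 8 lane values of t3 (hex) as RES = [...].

RES = [0x9b, 0xc1, 0xc6, 0x7d, 0x2a, 0x1f, 0x9b, 0xc6]

t0 = [0xa9, 0x2a, 0x9b, 0xc6, 0x1f, 0x7d, 0xc1, 0xc5]
t1 = [0xa9, 0xc5, 0x2a, 0xa9, 0x9b, 0x2a, 0xc6, 0x9b]
t2 = [0xc6, 0x9b, 0x1f, 0x2a, 0x7d, 0xc6, 0xc1, 0x9b]
t3 = [0x9b, 0xc1, 0xc6, 0x7d, 0x2a, 0x1f, 0x9b, 0xc6]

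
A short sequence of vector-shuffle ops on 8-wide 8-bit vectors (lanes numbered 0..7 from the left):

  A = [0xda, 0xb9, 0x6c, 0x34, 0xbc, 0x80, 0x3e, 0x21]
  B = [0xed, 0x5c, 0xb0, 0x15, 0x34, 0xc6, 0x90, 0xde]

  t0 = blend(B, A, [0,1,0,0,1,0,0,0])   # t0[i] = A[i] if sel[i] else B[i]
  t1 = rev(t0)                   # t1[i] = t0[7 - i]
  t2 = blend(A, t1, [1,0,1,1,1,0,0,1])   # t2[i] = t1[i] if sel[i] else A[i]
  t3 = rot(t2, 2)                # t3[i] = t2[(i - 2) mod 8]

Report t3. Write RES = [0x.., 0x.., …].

t0 = [0xed, 0xb9, 0xb0, 0x15, 0xbc, 0xc6, 0x90, 0xde]
t1 = [0xde, 0x90, 0xc6, 0xbc, 0x15, 0xb0, 0xb9, 0xed]
t2 = [0xde, 0xb9, 0xc6, 0xbc, 0x15, 0x80, 0x3e, 0xed]
t3 = [0x3e, 0xed, 0xde, 0xb9, 0xc6, 0xbc, 0x15, 0x80]

RES = [0x3e, 0xed, 0xde, 0xb9, 0xc6, 0xbc, 0x15, 0x80]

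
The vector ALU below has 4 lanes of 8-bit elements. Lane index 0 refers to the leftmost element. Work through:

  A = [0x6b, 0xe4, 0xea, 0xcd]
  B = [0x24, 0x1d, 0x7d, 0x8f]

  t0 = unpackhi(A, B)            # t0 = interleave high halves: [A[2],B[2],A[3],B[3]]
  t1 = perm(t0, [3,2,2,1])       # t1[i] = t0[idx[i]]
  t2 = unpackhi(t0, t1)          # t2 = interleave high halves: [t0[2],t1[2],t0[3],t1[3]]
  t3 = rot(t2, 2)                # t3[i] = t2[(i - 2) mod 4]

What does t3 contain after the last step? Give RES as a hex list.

  t0: ea 7d cd 8f
  t1: 8f cd cd 7d
  t2: cd cd 8f 7d
  t3: 8f 7d cd cd

RES = [0x8f, 0x7d, 0xcd, 0xcd]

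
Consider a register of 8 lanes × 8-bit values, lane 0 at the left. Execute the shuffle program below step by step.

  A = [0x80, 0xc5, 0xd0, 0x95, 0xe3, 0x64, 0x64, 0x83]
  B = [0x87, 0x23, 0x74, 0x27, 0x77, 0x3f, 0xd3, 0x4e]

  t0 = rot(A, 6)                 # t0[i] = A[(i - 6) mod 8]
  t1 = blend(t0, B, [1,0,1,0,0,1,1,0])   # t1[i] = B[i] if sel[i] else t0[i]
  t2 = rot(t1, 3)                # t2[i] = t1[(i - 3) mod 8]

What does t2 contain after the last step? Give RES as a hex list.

RES = [0x3f, 0xd3, 0xc5, 0x87, 0x95, 0x74, 0x64, 0x64]

  t0: d0 95 e3 64 64 83 80 c5
  t1: 87 95 74 64 64 3f d3 c5
  t2: 3f d3 c5 87 95 74 64 64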